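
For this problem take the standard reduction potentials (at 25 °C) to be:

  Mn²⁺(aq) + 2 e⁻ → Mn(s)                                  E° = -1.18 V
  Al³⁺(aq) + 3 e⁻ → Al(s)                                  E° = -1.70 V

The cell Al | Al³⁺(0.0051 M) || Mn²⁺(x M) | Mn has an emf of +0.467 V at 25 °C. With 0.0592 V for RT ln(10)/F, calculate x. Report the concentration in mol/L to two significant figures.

0.00048 M

Mn²⁺/Mn is the cathode, Al³⁺/Al the anode: E°cell = +0.52 V, n = 6.
Overall reaction: 3 Mn²⁺(aq) + 2 Al(s) → 3 Mn(s) + 2 Al³⁺(aq); Q = [Al³⁺]^2/[Mn²⁺]^3.
From E = E° − (0.0592/n) log Q: log Q = (E° − E)·n/0.0592 = (+0.52 − (+0.467))·6/0.0592 = 5.3716.
So 3·log[Mn²⁺] = 2·log(0.0051) − log Q = -4.5849 − (5.3716) = -9.9565; log[Mn²⁺] = -9.9565 / 3 = -3.3188; [Mn²⁺] = 10^(-3.3188) ≈ 0.00048 M.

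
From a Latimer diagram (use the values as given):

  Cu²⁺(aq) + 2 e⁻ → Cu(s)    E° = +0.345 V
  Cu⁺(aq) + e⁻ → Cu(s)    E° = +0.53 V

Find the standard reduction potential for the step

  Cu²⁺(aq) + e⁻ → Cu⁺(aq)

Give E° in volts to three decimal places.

+0.160 V

Sequential free energies add, so n₃E°₃ = n₁E°₁ + n₂E°₂.
With n₃ = 2, and the known step contributing 1×(+0.53) V, the unknown satisfies 1·E° = 2×(+0.345) − 1×(+0.53) = +0.160.
E° = +0.160 / 1 = +0.160 V.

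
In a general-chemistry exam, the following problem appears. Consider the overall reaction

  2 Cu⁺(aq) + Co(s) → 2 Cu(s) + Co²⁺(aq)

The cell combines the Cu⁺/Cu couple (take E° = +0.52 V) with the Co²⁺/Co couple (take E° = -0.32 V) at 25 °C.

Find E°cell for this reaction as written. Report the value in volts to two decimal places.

The Cu⁺/Cu couple has the higher reduction potential, so it is the cathode; Co²⁺/Co is oxidised at the anode.
E°cell = E°(cathode) − E°(anode) = (+0.52) − (-0.32) = +0.84 V.

+0.84 V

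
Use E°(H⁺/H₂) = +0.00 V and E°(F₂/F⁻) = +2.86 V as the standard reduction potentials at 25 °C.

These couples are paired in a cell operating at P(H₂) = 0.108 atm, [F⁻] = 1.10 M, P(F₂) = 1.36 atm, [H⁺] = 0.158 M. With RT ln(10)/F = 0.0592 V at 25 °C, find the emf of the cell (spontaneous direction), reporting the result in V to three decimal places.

+2.880 V

F₂/F⁻ is the cathode (higher E°), H⁺/H₂ the anode: E°cell = +2.86 − (+0.00) = +2.86 V, n = 2.
Overall: F₂(g) + H₂(g) → 2 F⁻(aq) + 2 H⁺(aq)
Q = [F⁻]^2·[H⁺]^2 / (P(F₂)·P(H₂)); log Q = -0.687.
E = E° − (0.0592/n) log Q = +2.86 − (0.0592/2)(-0.687) = +2.880 V.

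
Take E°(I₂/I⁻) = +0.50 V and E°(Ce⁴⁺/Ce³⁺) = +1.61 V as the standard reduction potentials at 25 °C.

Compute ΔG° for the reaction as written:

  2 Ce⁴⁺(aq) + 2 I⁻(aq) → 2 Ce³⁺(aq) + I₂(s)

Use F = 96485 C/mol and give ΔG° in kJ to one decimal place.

-214.2 kJ

As written, Ce⁴⁺/Ce³⁺ is reduced (cathode) and I₂/I⁻ is oxidised (anode), so E°cell = (+1.61) − (+0.50) = +1.11 V.
Balancing electrons gives n = 2.
ΔG° = −nFE° = −(2)(96485)(+1.11) = -214,197 J = -214.2 kJ.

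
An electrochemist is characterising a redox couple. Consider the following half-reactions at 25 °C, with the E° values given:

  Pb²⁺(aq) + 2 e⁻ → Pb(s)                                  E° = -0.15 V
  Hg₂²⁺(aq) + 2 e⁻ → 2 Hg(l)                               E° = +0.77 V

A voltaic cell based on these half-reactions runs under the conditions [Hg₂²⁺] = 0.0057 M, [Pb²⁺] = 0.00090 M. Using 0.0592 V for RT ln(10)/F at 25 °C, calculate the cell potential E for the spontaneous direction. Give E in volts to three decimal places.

Hg₂²⁺/Hg is the cathode (higher E°), Pb²⁺/Pb the anode: E°cell = +0.77 − (-0.15) = +0.92 V, n = 2.
Overall: Hg₂²⁺(aq) + Pb(s) → 2 Hg(l) + Pb²⁺(aq)
Q = [Pb²⁺] / ([Hg₂²⁺]); log Q = -0.802.
E = E° − (0.0592/n) log Q = +0.92 − (0.0592/2)(-0.802) = +0.944 V.

+0.944 V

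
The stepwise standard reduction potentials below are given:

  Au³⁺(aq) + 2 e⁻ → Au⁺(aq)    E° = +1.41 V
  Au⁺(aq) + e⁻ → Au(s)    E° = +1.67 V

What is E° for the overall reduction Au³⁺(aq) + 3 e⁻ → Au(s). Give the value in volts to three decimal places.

Standard free energies of sequential steps add: ΔG°₃ = ΔG°₁ + ΔG°₂, so n₃E°₃ = n₁E°₁ + n₂E°₂.
E°₃ = (2×+1.41 + 1×+1.67) / 3 = (+4.490) / 3 = +1.497 V.
Simply averaging or adding the two E° values would be wrong; the electron-weighted sum is required.

+1.497 V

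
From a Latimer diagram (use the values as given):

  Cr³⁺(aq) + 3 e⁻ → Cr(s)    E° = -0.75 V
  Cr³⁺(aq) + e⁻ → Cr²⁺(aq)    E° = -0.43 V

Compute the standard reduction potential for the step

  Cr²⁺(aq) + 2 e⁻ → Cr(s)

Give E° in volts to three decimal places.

-0.910 V

Sequential free energies add, so n₃E°₃ = n₁E°₁ + n₂E°₂.
With n₃ = 3, and the known step contributing 1×(-0.43) V, the unknown satisfies 2·E° = 3×(-0.75) − 1×(-0.43) = -1.820.
E° = -1.820 / 2 = -0.910 V.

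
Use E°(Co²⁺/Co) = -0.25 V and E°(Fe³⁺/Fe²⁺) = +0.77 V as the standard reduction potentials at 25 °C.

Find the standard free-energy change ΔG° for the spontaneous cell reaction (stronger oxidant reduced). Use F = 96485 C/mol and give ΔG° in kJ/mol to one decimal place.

Fe³⁺/Fe²⁺ (E° = +0.77 V) is the cathode; Co²⁺/Co (E° = -0.25 V) is the anode, so E°cell = +1.02 V.
Balancing electrons gives n = 2 (lcm of 1 and 2).
ΔG° = −nFE° = −(2)(96485)(+1.02) = -196,829 J = -196.8 kJ/mol.

-196.8 kJ/mol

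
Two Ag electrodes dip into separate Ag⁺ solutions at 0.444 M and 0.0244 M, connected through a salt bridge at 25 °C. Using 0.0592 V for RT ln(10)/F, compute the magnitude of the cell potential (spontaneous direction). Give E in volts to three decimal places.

For a concentration cell E°cell = 0. The 0.444 M side is the cathode (reduction is favoured where [Ag⁺] is higher).
With n = 1, E = −(0.0592/1) log([Ag⁺]ₐₙ/[Ag⁺]꜀ₐₜ) = −(0.0592/1) log(0.0244/0.444) = −(0.0592/1)(-1.260) = +0.075 V.

+0.075 V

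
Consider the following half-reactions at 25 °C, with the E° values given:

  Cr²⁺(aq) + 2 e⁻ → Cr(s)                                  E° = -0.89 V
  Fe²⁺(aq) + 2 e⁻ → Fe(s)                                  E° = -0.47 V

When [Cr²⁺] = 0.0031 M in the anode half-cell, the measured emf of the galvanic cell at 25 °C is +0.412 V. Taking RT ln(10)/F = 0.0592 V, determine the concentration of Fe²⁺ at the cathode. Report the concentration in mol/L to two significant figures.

0.0017 M

Fe²⁺/Fe is the cathode, Cr²⁺/Cr the anode: E°cell = +0.42 V, n = 2.
Overall reaction: Fe²⁺(aq) + Cr(s) → Fe(s) + Cr²⁺(aq); Q = [Cr²⁺]^1/[Fe²⁺]^1.
From E = E° − (0.0592/n) log Q: log Q = (E° − E)·n/0.0592 = (+0.42 − (+0.412))·2/0.0592 = 0.2703.
So 1·log[Fe²⁺] = 1·log(0.0031) − log Q = -2.5086 − (0.2703) = -2.7789; [Fe²⁺] = 10^(-2.7789) ≈ 0.0017 M.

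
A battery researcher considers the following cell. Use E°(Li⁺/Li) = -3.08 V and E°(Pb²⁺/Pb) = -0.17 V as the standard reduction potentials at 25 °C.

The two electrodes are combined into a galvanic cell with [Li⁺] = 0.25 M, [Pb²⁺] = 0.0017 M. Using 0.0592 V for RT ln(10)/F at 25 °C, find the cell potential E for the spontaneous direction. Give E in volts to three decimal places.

+2.864 V

Pb²⁺/Pb is the cathode (higher E°), Li⁺/Li the anode: E°cell = -0.17 − (-3.08) = +2.91 V, n = 2.
Overall: Pb²⁺(aq) + 2 Li(s) → Pb(s) + 2 Li⁺(aq)
Q = [Li⁺]^2 / ([Pb²⁺]); log Q = 1.565.
E = E° − (0.0592/n) log Q = +2.91 − (0.0592/2)(1.565) = +2.864 V.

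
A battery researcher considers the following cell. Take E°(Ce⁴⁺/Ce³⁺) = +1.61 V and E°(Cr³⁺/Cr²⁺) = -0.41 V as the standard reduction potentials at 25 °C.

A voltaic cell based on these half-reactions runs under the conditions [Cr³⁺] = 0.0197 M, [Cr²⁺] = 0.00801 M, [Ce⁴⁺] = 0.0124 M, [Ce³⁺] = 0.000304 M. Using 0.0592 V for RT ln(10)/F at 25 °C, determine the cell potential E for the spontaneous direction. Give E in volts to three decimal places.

+2.092 V

Ce⁴⁺/Ce³⁺ is the cathode (higher E°), Cr³⁺/Cr²⁺ the anode: E°cell = +1.61 − (-0.41) = +2.02 V, n = 1.
Overall: Ce⁴⁺(aq) + Cr²⁺(aq) → Ce³⁺(aq) + Cr³⁺(aq)
Q = [Ce³⁺]·[Cr³⁺] / ([Ce⁴⁺]·[Cr²⁺]); log Q = -1.220.
E = E° − (0.0592/n) log Q = +2.02 − (0.0592/1)(-1.220) = +2.092 V.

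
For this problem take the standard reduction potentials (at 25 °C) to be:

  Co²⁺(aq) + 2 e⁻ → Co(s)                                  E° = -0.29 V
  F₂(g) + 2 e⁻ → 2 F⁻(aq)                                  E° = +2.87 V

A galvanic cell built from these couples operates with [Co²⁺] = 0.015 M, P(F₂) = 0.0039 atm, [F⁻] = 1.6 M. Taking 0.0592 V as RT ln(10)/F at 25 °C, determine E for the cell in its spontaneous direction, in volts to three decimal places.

+3.131 V

F₂/F⁻ is the cathode (higher E°), Co²⁺/Co the anode: E°cell = +2.87 − (-0.29) = +3.16 V, n = 2.
Overall: F₂(g) + Co(s) → 2 F⁻(aq) + Co²⁺(aq)
Q = [F⁻]^2·[Co²⁺] / (P(F₂)); log Q = 0.993.
E = E° − (0.0592/n) log Q = +3.16 − (0.0592/2)(0.993) = +3.131 V.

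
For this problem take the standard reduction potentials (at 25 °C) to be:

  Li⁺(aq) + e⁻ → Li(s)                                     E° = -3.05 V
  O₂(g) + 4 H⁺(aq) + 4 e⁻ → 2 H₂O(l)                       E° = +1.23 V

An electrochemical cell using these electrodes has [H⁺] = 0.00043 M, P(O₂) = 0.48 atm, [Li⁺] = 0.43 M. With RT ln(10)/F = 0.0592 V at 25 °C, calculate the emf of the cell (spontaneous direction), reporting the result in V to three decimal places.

+4.098 V

O₂/H₂O is the cathode (higher E°), Li⁺/Li the anode: E°cell = +1.23 − (-3.05) = +4.28 V, n = 4.
Overall: O₂(g) + 4 H⁺(aq) + 4 Li(s) → 2 H₂O(l) + 4 Li⁺(aq)
Q = [Li⁺]^4 / (P(O₂)·[H⁺]^4); log Q = 12.319.
E = E° − (0.0592/n) log Q = +4.28 − (0.0592/4)(12.319) = +4.098 V.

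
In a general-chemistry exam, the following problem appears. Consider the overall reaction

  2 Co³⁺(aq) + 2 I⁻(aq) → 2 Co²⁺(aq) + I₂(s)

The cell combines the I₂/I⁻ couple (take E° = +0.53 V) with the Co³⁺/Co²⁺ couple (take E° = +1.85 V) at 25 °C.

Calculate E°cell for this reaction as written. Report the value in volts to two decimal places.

+1.32 V

The Co³⁺/Co²⁺ couple has the higher reduction potential, so it is the cathode; I₂/I⁻ is oxidised at the anode.
E°cell = E°(cathode) − E°(anode) = (+1.85) − (+0.53) = +1.32 V.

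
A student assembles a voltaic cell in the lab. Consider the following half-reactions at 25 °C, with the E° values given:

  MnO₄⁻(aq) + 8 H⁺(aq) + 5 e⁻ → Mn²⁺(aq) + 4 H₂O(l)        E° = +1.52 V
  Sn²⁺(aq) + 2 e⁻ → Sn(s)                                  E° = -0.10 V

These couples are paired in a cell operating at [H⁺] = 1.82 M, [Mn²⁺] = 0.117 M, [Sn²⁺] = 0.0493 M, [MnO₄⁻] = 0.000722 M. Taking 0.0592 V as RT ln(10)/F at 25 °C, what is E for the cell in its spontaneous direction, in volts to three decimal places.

+1.657 V

MnO₄⁻/Mn²⁺ is the cathode (higher E°), Sn²⁺/Sn the anode: E°cell = +1.52 − (-0.10) = +1.62 V, n = 10.
Overall: 2 MnO₄⁻(aq) + 16 H⁺(aq) + 5 Sn(s) → 2 Mn²⁺(aq) + 8 H₂O(l) + 5 Sn²⁺(aq)
Q = [Mn²⁺]^2·[Sn²⁺]^5 / ([MnO₄⁻]^2·[H⁺]^16); log Q = -6.278.
E = E° − (0.0592/n) log Q = +1.62 − (0.0592/10)(-6.278) = +1.657 V.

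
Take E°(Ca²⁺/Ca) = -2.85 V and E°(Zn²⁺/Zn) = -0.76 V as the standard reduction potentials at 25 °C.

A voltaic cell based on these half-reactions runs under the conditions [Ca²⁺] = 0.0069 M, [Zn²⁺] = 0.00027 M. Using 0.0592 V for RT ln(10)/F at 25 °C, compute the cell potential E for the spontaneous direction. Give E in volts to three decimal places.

Zn²⁺/Zn is the cathode (higher E°), Ca²⁺/Ca the anode: E°cell = -0.76 − (-2.85) = +2.09 V, n = 2.
Overall: Zn²⁺(aq) + Ca(s) → Zn(s) + Ca²⁺(aq)
Q = [Ca²⁺] / ([Zn²⁺]); log Q = 1.407.
E = E° − (0.0592/n) log Q = +2.09 − (0.0592/2)(1.407) = +2.048 V.

+2.048 V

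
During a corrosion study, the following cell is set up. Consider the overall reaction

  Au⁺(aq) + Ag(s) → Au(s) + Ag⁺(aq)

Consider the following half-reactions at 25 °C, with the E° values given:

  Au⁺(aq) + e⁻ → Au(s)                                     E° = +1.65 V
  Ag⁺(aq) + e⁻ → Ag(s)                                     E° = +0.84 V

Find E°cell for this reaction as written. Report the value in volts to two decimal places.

The Au⁺/Au couple has the higher reduction potential, so it is the cathode; Ag⁺/Ag is oxidised at the anode.
E°cell = E°(cathode) − E°(anode) = (+1.65) − (+0.84) = +0.81 V.

+0.81 V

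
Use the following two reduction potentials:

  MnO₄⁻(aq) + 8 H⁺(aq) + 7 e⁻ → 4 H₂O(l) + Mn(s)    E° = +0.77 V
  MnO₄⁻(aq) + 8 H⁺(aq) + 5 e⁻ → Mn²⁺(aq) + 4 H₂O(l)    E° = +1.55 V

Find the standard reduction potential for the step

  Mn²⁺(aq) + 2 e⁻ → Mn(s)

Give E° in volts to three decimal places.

-1.180 V

Sequential free energies add, so n₃E°₃ = n₁E°₁ + n₂E°₂.
With n₃ = 7, and the known step contributing 5×(+1.55) V, the unknown satisfies 2·E° = 7×(+0.77) − 5×(+1.55) = -2.360.
E° = -2.360 / 2 = -1.180 V.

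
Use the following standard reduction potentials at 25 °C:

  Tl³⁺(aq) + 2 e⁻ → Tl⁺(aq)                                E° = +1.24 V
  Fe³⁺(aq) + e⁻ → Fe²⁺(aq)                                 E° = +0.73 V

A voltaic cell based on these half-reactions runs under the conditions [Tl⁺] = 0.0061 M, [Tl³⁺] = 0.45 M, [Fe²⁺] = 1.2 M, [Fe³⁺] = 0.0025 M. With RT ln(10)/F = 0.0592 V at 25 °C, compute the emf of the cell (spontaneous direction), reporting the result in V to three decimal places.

Tl³⁺/Tl⁺ is the cathode (higher E°), Fe³⁺/Fe²⁺ the anode: E°cell = +1.24 − (+0.73) = +0.51 V, n = 2.
Overall: Tl³⁺(aq) + 2 Fe²⁺(aq) → Tl⁺(aq) + 2 Fe³⁺(aq)
Q = [Tl⁺]·[Fe³⁺]^2 / ([Tl³⁺]·[Fe²⁺]^2); log Q = -7.230.
E = E° − (0.0592/n) log Q = +0.51 − (0.0592/2)(-7.230) = +0.724 V.

+0.724 V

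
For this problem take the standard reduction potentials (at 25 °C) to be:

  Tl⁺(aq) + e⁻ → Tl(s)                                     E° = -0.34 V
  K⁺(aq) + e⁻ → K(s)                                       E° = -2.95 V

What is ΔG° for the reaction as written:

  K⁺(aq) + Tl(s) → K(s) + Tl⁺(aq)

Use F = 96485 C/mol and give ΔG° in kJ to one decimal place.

As written, K⁺/K is reduced (cathode) and Tl⁺/Tl is oxidised (anode), so E°cell = (-2.95) − (-0.34) = -2.61 V.
Balancing electrons gives n = 1.
ΔG° = −nFE° = −(1)(96485)(-2.61) = 251,826 J = +251.8 kJ.

+251.8 kJ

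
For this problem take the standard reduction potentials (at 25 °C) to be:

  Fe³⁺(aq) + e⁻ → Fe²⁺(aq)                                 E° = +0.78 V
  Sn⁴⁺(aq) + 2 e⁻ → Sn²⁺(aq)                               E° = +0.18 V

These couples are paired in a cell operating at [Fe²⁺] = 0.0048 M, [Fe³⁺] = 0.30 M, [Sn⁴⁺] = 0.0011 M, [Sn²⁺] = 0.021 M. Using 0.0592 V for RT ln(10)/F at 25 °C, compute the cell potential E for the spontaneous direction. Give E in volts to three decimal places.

Fe³⁺/Fe²⁺ is the cathode (higher E°), Sn⁴⁺/Sn²⁺ the anode: E°cell = +0.78 − (+0.18) = +0.60 V, n = 2.
Overall: 2 Fe³⁺(aq) + Sn²⁺(aq) → 2 Fe²⁺(aq) + Sn⁴⁺(aq)
Q = [Fe²⁺]^2·[Sn⁴⁺] / ([Fe³⁺]^2·[Sn²⁺]); log Q = -4.873.
E = E° − (0.0592/n) log Q = +0.60 − (0.0592/2)(-4.873) = +0.744 V.

+0.744 V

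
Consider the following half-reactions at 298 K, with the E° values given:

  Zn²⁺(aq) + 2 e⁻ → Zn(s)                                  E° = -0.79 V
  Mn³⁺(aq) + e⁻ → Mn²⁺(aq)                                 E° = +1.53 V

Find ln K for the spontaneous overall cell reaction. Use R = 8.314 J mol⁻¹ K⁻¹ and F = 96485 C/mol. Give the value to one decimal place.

Cathode: Mn³⁺/Mn²⁺; anode: Zn²⁺/Zn. E°cell = (+1.53) − (-0.79) = +2.32 V, with n = 2.
ΔG° = −nFE° = −RT ln K, so ln K = nFE°/(RT) = (2)(96485)(+2.32) / ((8.314)(298)) = 180.697.

180.7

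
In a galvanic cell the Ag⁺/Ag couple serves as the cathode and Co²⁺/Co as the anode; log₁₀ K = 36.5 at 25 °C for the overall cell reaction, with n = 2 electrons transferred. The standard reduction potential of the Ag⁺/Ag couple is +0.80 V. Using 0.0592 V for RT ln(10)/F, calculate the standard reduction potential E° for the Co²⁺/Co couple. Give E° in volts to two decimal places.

E°cell = (0.0592/n)·log K = (0.0592/2)(36.5) = +1.080 V.
Since Ag⁺/Ag is the cathode and Co²⁺/Co the anode, E°cell = E°(Ag⁺/Ag) − E°(Co²⁺/Co).
So E°(Co²⁺/Co) = E°(Ag⁺/Ag) − E°cell = (+0.80) − (+1.080) = -0.28 V.

-0.28 V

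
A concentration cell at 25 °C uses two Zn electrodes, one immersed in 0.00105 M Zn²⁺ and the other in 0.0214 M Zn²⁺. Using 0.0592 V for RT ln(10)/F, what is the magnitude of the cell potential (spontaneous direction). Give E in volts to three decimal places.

+0.039 V

For a concentration cell E°cell = 0. The 0.0214 M side is the cathode (reduction is favoured where [Zn²⁺] is higher).
With n = 2, E = −(0.0592/2) log([Zn²⁺]ₐₙ/[Zn²⁺]꜀ₐₜ) = −(0.0592/2) log(0.00105/0.0214) = −(0.0592/2)(-1.309) = +0.039 V.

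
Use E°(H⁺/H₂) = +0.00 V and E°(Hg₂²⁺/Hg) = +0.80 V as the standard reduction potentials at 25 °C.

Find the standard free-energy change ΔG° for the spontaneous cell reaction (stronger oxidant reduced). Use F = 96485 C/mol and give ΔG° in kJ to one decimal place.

-154.4 kJ

Hg₂²⁺/Hg (E° = +0.80 V) is the cathode; H⁺/H₂ (E° = +0.00 V) is the anode, so E°cell = +0.80 V.
Balancing electrons gives n = 2 (lcm of 2 and 2).
ΔG° = −nFE° = −(2)(96485)(+0.80) = -154,376 J = -154.4 kJ.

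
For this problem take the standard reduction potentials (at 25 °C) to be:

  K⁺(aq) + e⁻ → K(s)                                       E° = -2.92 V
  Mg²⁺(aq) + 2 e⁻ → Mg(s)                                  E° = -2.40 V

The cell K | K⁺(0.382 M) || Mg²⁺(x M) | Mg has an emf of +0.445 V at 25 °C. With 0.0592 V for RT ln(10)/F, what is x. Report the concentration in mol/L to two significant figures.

Mg²⁺/Mg is the cathode, K⁺/K the anode: E°cell = +0.52 V, n = 2.
Overall reaction: Mg²⁺(aq) + 2 K(s) → Mg(s) + 2 K⁺(aq); Q = [K⁺]^2/[Mg²⁺]^1.
From E = E° − (0.0592/n) log Q: log Q = (E° − E)·n/0.0592 = (+0.52 − (+0.445))·2/0.0592 = 2.5338.
So 1·log[Mg²⁺] = 2·log(0.382) − log Q = -0.8359 − (2.5338) = -3.3697; [Mg²⁺] = 10^(-3.3697) ≈ 0.00043 M.

0.00043 M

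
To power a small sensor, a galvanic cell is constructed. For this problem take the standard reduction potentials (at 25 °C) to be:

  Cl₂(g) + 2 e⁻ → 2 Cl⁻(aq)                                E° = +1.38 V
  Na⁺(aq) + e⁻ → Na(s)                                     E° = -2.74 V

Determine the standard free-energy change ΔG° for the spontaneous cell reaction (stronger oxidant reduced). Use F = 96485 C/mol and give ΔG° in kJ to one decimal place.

-795.0 kJ

Cl₂/Cl⁻ (E° = +1.38 V) is the cathode; Na⁺/Na (E° = -2.74 V) is the anode, so E°cell = +4.12 V.
Balancing electrons gives n = 2 (lcm of 2 and 1).
ΔG° = −nFE° = −(2)(96485)(+4.12) = -795,036 J = -795.0 kJ.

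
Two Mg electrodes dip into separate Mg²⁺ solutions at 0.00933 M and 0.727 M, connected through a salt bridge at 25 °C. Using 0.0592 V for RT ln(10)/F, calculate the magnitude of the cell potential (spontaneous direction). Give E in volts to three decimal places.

+0.056 V

For a concentration cell E°cell = 0. The 0.727 M side is the cathode (reduction is favoured where [Mg²⁺] is higher).
With n = 2, E = −(0.0592/2) log([Mg²⁺]ₐₙ/[Mg²⁺]꜀ₐₜ) = −(0.0592/2) log(0.00933/0.727) = −(0.0592/2)(-1.892) = +0.056 V.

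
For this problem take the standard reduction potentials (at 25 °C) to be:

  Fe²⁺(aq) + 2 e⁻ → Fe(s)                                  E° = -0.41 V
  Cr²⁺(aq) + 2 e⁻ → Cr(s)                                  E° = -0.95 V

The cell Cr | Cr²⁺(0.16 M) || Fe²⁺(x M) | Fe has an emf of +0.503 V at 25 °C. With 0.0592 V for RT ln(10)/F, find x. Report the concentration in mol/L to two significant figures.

0.0090 M

Fe²⁺/Fe is the cathode, Cr²⁺/Cr the anode: E°cell = +0.54 V, n = 2.
Overall reaction: Fe²⁺(aq) + Cr(s) → Fe(s) + Cr²⁺(aq); Q = [Cr²⁺]^1/[Fe²⁺]^1.
From E = E° − (0.0592/n) log Q: log Q = (E° − E)·n/0.0592 = (+0.54 − (+0.503))·2/0.0592 = 1.2500.
So 1·log[Fe²⁺] = 1·log(0.16) − log Q = -0.7959 − (1.2500) = -2.0459; [Fe²⁺] = 10^(-2.0459) ≈ 0.0090 M.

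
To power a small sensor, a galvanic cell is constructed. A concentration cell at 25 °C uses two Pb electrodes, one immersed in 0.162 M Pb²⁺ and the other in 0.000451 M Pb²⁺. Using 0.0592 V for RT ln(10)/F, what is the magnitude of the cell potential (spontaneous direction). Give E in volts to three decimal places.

For a concentration cell E°cell = 0. The 0.162 M side is the cathode (reduction is favoured where [Pb²⁺] is higher).
With n = 2, E = −(0.0592/2) log([Pb²⁺]ₐₙ/[Pb²⁺]꜀ₐₜ) = −(0.0592/2) log(0.000451/0.162) = −(0.0592/2)(-2.555) = +0.076 V.

+0.076 V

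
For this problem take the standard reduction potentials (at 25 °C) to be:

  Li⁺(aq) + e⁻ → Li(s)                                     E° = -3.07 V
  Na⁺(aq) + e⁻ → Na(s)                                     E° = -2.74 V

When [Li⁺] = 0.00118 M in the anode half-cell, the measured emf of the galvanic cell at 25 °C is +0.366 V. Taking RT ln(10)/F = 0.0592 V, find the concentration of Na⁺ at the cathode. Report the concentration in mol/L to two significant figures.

Na⁺/Na is the cathode, Li⁺/Li the anode: E°cell = +0.33 V, n = 1.
Overall reaction: Na⁺(aq) + Li(s) → Na(s) + Li⁺(aq); Q = [Li⁺]^1/[Na⁺]^1.
From E = E° − (0.0592/n) log Q: log Q = (E° − E)·n/0.0592 = (+0.33 − (+0.366))·1/0.0592 = -0.6081.
So 1·log[Na⁺] = 1·log(0.00118) − log Q = -2.9281 − (-0.6081) = -2.3200; [Na⁺] = 10^(-2.3200) ≈ 0.0048 M.

0.0048 M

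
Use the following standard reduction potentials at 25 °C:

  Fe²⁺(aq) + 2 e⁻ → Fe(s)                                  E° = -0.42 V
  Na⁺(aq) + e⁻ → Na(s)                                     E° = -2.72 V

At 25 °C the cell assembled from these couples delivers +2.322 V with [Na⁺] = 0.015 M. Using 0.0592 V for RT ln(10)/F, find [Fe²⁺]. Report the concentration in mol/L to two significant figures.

0.0012 M

Fe²⁺/Fe is the cathode, Na⁺/Na the anode: E°cell = +2.30 V, n = 2.
Overall reaction: Fe²⁺(aq) + 2 Na(s) → Fe(s) + 2 Na⁺(aq); Q = [Na⁺]^2/[Fe²⁺]^1.
From E = E° − (0.0592/n) log Q: log Q = (E° − E)·n/0.0592 = (+2.30 − (+2.322))·2/0.0592 = -0.7432.
So 1·log[Fe²⁺] = 2·log(0.015) − log Q = -3.6478 − (-0.7432) = -2.9046; [Fe²⁺] = 10^(-2.9046) ≈ 0.0012 M.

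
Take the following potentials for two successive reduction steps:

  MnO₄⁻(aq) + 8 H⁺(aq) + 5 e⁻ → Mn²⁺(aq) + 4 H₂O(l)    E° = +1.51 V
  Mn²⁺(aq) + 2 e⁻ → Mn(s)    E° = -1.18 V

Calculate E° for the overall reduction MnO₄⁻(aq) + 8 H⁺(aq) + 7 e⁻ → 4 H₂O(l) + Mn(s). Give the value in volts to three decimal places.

Standard free energies of sequential steps add: ΔG°₃ = ΔG°₁ + ΔG°₂, so n₃E°₃ = n₁E°₁ + n₂E°₂.
E°₃ = (5×+1.51 + 2×-1.18) / 7 = (+5.190) / 7 = +0.741 V.

+0.741 V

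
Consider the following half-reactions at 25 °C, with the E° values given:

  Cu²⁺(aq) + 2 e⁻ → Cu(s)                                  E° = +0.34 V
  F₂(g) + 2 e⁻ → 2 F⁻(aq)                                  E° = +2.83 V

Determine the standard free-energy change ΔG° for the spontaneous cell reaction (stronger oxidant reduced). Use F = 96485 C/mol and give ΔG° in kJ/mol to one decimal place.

-480.5 kJ/mol

F₂/F⁻ (E° = +2.83 V) is the cathode; Cu²⁺/Cu (E° = +0.34 V) is the anode, so E°cell = +2.49 V.
Balancing electrons gives n = 2 (lcm of 2 and 2).
ΔG° = −nFE° = −(2)(96485)(+2.49) = -480,495 J = -480.5 kJ/mol.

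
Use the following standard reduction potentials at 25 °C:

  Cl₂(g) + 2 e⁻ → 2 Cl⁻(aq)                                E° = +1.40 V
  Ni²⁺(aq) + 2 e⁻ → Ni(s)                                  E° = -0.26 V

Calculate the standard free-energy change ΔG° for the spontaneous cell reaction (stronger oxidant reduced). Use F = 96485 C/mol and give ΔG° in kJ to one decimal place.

Cl₂/Cl⁻ (E° = +1.40 V) is the cathode; Ni²⁺/Ni (E° = -0.26 V) is the anode, so E°cell = +1.66 V.
Balancing electrons gives n = 2 (lcm of 2 and 2).
ΔG° = −nFE° = −(2)(96485)(+1.66) = -320,330 J = -320.3 kJ.

-320.3 kJ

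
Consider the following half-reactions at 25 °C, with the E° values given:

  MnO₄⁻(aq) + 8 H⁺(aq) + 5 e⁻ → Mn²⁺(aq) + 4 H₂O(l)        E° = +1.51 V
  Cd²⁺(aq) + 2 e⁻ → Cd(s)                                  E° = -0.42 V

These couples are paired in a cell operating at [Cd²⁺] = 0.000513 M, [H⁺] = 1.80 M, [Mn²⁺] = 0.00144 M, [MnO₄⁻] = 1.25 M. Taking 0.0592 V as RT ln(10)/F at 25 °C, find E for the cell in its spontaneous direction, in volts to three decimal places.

MnO₄⁻/Mn²⁺ is the cathode (higher E°), Cd²⁺/Cd the anode: E°cell = +1.51 − (-0.42) = +1.93 V, n = 10.
Overall: 2 MnO₄⁻(aq) + 16 H⁺(aq) + 5 Cd(s) → 2 Mn²⁺(aq) + 8 H₂O(l) + 5 Cd²⁺(aq)
Q = [Mn²⁺]^2·[Cd²⁺]^5 / ([MnO₄⁻]^2·[H⁺]^16); log Q = -26.411.
E = E° − (0.0592/n) log Q = +1.93 − (0.0592/10)(-26.411) = +2.086 V.

+2.086 V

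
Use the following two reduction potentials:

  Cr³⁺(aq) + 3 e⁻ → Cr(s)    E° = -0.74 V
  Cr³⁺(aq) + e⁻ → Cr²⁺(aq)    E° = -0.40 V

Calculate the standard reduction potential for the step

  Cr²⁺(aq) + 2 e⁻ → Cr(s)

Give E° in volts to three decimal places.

-0.910 V

Sequential free energies add, so n₃E°₃ = n₁E°₁ + n₂E°₂.
With n₃ = 3, and the known step contributing 1×(-0.40) V, the unknown satisfies 2·E° = 3×(-0.74) − 1×(-0.40) = -1.820.
E° = -1.820 / 2 = -0.910 V.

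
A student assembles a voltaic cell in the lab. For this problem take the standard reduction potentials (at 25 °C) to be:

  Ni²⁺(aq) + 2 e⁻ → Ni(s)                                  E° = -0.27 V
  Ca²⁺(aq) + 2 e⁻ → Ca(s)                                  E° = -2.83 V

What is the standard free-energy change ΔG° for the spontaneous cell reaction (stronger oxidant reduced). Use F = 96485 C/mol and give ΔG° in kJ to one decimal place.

-494.0 kJ

Ni²⁺/Ni (E° = -0.27 V) is the cathode; Ca²⁺/Ca (E° = -2.83 V) is the anode, so E°cell = +2.56 V.
Balancing electrons gives n = 2 (lcm of 2 and 2).
ΔG° = −nFE° = −(2)(96485)(+2.56) = -494,003 J = -494.0 kJ.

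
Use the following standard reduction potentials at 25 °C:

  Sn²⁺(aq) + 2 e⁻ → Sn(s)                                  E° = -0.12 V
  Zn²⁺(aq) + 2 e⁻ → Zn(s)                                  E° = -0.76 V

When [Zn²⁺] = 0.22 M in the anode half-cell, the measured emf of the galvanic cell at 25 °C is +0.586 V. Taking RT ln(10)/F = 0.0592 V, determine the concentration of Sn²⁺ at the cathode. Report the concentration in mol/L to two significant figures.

0.0033 M

Sn²⁺/Sn is the cathode, Zn²⁺/Zn the anode: E°cell = +0.64 V, n = 2.
Overall reaction: Sn²⁺(aq) + Zn(s) → Sn(s) + Zn²⁺(aq); Q = [Zn²⁺]^1/[Sn²⁺]^1.
From E = E° − (0.0592/n) log Q: log Q = (E° − E)·n/0.0592 = (+0.64 − (+0.586))·2/0.0592 = 1.8243.
So 1·log[Sn²⁺] = 1·log(0.22) − log Q = -0.6576 − (1.8243) = -2.4819; [Sn²⁺] = 10^(-2.4819) ≈ 0.0033 M.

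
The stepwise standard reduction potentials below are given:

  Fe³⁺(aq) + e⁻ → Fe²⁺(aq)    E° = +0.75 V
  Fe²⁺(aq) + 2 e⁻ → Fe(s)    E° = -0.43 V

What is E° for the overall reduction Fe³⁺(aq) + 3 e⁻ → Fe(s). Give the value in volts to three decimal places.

Standard free energies of sequential steps add: ΔG°₃ = ΔG°₁ + ΔG°₂, so n₃E°₃ = n₁E°₁ + n₂E°₂.
E°₃ = (1×+0.75 + 2×-0.43) / 3 = (-0.110) / 3 = -0.037 V.

-0.037 V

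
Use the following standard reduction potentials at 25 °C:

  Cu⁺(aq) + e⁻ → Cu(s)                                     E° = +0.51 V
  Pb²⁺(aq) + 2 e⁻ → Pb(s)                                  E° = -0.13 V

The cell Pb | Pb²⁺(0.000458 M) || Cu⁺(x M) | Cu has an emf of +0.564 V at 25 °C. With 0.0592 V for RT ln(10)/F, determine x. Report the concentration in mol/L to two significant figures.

0.0011 M

Cu⁺/Cu is the cathode, Pb²⁺/Pb the anode: E°cell = +0.64 V, n = 2.
Overall reaction: 2 Cu⁺(aq) + Pb(s) → 2 Cu(s) + Pb²⁺(aq); Q = [Pb²⁺]^1/[Cu⁺]^2.
From E = E° − (0.0592/n) log Q: log Q = (E° − E)·n/0.0592 = (+0.64 − (+0.564))·2/0.0592 = 2.5676.
So 2·log[Cu⁺] = 1·log(0.000458) − log Q = -3.3391 − (2.5676) = -5.9067; log[Cu⁺] = -5.9067 / 2 = -2.9533; [Cu⁺] = 10^(-2.9533) ≈ 0.0011 M.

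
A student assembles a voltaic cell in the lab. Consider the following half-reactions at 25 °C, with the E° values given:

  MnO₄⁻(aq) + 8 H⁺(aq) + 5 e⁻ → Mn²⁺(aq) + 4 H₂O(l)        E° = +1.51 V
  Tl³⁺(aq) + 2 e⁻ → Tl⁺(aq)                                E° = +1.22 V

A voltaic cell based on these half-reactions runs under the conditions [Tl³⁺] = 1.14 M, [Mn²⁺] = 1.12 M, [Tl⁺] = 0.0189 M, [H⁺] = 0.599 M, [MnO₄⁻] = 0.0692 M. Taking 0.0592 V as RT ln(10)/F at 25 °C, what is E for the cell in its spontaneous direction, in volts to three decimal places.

MnO₄⁻/Mn²⁺ is the cathode (higher E°), Tl³⁺/Tl⁺ the anode: E°cell = +1.51 − (+1.22) = +0.29 V, n = 10.
Overall: 2 MnO₄⁻(aq) + 16 H⁺(aq) + 5 Tl⁺(aq) → 2 Mn²⁺(aq) + 8 H₂O(l) + 5 Tl³⁺(aq)
Q = [Mn²⁺]^2·[Tl³⁺]^5 / ([MnO₄⁻]^2·[H⁺]^16·[Tl⁺]^5); log Q = 14.882.
E = E° − (0.0592/n) log Q = +0.29 − (0.0592/10)(14.882) = +0.202 V.

+0.202 V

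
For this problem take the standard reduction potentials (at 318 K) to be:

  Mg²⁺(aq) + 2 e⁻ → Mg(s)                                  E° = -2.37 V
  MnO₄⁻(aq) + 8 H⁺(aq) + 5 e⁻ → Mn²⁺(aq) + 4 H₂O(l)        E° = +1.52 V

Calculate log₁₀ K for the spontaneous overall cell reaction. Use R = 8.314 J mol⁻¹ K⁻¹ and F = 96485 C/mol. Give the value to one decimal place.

616.5

Cathode: MnO₄⁻/Mn²⁺; anode: Mg²⁺/Mg. E°cell = (+1.52) − (-2.37) = +3.89 V, with n = 10.
ΔG° = −nFE° = −RT ln K, so ln K = nFE°/(RT) = (10)(96485)(+3.89) / ((8.314)(318)) = 1419.621.
log₁₀ K = 1419.621 / ln 10 = 616.5.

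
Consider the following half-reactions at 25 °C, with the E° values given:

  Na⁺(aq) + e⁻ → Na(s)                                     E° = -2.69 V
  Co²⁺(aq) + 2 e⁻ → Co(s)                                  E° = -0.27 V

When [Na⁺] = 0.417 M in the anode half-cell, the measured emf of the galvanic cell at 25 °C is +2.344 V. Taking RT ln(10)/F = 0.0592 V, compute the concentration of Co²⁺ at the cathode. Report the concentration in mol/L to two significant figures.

0.00047 M

Co²⁺/Co is the cathode, Na⁺/Na the anode: E°cell = +2.42 V, n = 2.
Overall reaction: Co²⁺(aq) + 2 Na(s) → Co(s) + 2 Na⁺(aq); Q = [Na⁺]^2/[Co²⁺]^1.
From E = E° − (0.0592/n) log Q: log Q = (E° − E)·n/0.0592 = (+2.42 − (+2.344))·2/0.0592 = 2.5676.
So 1·log[Co²⁺] = 2·log(0.417) − log Q = -0.7597 − (2.5676) = -3.3273; [Co²⁺] = 10^(-3.3273) ≈ 0.00047 M.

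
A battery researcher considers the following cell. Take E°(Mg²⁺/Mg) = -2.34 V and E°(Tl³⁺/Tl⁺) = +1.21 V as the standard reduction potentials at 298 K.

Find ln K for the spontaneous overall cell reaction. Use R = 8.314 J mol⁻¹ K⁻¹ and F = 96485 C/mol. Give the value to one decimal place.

276.5

Cathode: Tl³⁺/Tl⁺; anode: Mg²⁺/Mg. E°cell = (+1.21) − (-2.34) = +3.55 V, with n = 2.
ΔG° = −nFE° = −RT ln K, so ln K = nFE°/(RT) = (2)(96485)(+3.55) / ((8.314)(298)) = 276.498.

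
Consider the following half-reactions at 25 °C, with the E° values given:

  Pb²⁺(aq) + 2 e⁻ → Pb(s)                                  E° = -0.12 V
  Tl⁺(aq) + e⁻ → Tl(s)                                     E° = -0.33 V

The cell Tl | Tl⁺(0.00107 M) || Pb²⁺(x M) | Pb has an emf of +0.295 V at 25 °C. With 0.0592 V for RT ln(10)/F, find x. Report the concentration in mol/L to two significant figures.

0.00085 M

Pb²⁺/Pb is the cathode, Tl⁺/Tl the anode: E°cell = +0.21 V, n = 2.
Overall reaction: Pb²⁺(aq) + 2 Tl(s) → Pb(s) + 2 Tl⁺(aq); Q = [Tl⁺]^2/[Pb²⁺]^1.
From E = E° − (0.0592/n) log Q: log Q = (E° − E)·n/0.0592 = (+0.21 − (+0.295))·2/0.0592 = -2.8716.
So 1·log[Pb²⁺] = 2·log(0.00107) − log Q = -5.9412 − (-2.8716) = -3.0696; [Pb²⁺] = 10^(-3.0696) ≈ 0.00085 M.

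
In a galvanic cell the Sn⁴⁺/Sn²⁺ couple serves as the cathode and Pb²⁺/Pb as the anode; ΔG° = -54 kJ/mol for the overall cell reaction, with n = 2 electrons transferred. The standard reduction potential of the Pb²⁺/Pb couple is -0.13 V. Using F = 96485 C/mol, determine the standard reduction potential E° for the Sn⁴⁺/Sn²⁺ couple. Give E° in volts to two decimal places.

E°cell = −ΔG°/(nF) = −(-54×10³)/((2)(96485)) = +0.280 V.
Since Sn⁴⁺/Sn²⁺ is the cathode and Pb²⁺/Pb the anode, E°cell = E°(Sn⁴⁺/Sn²⁺) − E°(Pb²⁺/Pb).
So E°(Sn⁴⁺/Sn²⁺) = E°cell + E°(Pb²⁺/Pb) = +0.280 + (-0.13) = +0.15 V.

+0.15 V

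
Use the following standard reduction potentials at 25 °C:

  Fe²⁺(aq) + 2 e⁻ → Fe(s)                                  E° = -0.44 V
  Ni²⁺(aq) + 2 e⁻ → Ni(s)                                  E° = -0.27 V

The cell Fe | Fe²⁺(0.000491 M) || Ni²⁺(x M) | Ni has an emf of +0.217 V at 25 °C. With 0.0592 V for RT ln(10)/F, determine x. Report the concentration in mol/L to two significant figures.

0.019 M

Ni²⁺/Ni is the cathode, Fe²⁺/Fe the anode: E°cell = +0.17 V, n = 2.
Overall reaction: Ni²⁺(aq) + Fe(s) → Ni(s) + Fe²⁺(aq); Q = [Fe²⁺]^1/[Ni²⁺]^1.
From E = E° − (0.0592/n) log Q: log Q = (E° − E)·n/0.0592 = (+0.17 − (+0.217))·2/0.0592 = -1.5878.
So 1·log[Ni²⁺] = 1·log(0.000491) − log Q = -3.3089 − (-1.5878) = -1.7211; [Ni²⁺] = 10^(-1.7211) ≈ 0.019 M.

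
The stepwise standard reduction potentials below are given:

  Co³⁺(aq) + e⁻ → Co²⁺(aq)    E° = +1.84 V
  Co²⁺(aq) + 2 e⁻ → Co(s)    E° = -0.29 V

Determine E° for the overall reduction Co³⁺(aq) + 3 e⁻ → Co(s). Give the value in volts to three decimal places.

+0.420 V

Standard free energies of sequential steps add: ΔG°₃ = ΔG°₁ + ΔG°₂, so n₃E°₃ = n₁E°₁ + n₂E°₂.
E°₃ = (1×+1.84 + 2×-0.29) / 3 = (+1.260) / 3 = +0.420 V.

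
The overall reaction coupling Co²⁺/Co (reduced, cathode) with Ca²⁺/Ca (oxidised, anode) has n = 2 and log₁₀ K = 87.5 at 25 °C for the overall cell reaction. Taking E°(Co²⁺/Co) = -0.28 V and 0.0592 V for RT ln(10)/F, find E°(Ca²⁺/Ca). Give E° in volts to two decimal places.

-2.87 V

E°cell = (0.0592/n)·log K = (0.0592/2)(87.5) = +2.590 V.
Since Co²⁺/Co is the cathode and Ca²⁺/Ca the anode, E°cell = E°(Co²⁺/Co) − E°(Ca²⁺/Ca).
So E°(Ca²⁺/Ca) = E°(Co²⁺/Co) − E°cell = (-0.28) − (+2.590) = -2.87 V.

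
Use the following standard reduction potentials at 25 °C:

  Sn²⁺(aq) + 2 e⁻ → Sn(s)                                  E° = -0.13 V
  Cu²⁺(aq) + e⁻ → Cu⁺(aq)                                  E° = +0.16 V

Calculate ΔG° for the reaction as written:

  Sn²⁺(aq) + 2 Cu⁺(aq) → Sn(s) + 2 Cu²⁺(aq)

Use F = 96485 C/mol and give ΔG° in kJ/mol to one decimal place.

+56.0 kJ/mol

As written, Sn²⁺/Sn is reduced (cathode) and Cu²⁺/Cu⁺ is oxidised (anode), so E°cell = (-0.13) − (+0.16) = -0.29 V.
Balancing electrons gives n = 2.
ΔG° = −nFE° = −(2)(96485)(-0.29) = 55,961 J = +56.0 kJ/mol.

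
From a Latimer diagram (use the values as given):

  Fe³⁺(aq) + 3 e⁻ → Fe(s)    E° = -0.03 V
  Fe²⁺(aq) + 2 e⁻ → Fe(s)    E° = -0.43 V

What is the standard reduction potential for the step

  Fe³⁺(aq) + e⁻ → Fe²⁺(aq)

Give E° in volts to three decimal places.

+0.770 V

Sequential free energies add, so n₃E°₃ = n₁E°₁ + n₂E°₂.
With n₃ = 3, and the known step contributing 2×(-0.43) V, the unknown satisfies 1·E° = 3×(-0.03) − 2×(-0.43) = +0.770.
E° = +0.770 / 1 = +0.770 V.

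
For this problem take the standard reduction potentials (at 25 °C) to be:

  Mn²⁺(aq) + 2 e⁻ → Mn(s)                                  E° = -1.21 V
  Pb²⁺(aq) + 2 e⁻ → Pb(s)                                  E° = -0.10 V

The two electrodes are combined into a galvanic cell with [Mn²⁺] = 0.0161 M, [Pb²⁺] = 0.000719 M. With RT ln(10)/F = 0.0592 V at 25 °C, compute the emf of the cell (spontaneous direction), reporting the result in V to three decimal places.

+1.070 V

Pb²⁺/Pb is the cathode (higher E°), Mn²⁺/Mn the anode: E°cell = -0.10 − (-1.21) = +1.11 V, n = 2.
Overall: Pb²⁺(aq) + Mn(s) → Pb(s) + Mn²⁺(aq)
Q = [Mn²⁺] / ([Pb²⁺]); log Q = 1.350.
E = E° − (0.0592/n) log Q = +1.11 − (0.0592/2)(1.350) = +1.070 V.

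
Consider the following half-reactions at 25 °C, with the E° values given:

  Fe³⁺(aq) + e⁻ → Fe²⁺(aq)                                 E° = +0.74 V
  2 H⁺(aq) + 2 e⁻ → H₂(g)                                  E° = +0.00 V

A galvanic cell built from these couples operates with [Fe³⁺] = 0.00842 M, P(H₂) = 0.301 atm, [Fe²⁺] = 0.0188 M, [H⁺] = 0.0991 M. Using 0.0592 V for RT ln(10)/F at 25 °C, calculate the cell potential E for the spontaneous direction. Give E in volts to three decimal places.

Fe³⁺/Fe²⁺ is the cathode (higher E°), H⁺/H₂ the anode: E°cell = +0.74 − (+0.00) = +0.74 V, n = 2.
Overall: 2 Fe³⁺(aq) + H₂(g) → 2 Fe²⁺(aq) + 2 H⁺(aq)
Q = [Fe²⁺]^2·[H⁺]^2 / ([Fe³⁺]^2·P(H₂)); log Q = -0.789.
E = E° − (0.0592/n) log Q = +0.74 − (0.0592/2)(-0.789) = +0.763 V.

+0.763 V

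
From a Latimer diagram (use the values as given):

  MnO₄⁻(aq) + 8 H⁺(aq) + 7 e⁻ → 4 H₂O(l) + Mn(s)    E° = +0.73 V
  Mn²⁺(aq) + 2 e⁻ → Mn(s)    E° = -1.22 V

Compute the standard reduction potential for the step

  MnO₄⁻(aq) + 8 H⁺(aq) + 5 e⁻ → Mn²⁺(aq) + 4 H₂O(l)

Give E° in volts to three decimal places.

Sequential free energies add, so n₃E°₃ = n₁E°₁ + n₂E°₂.
With n₃ = 7, and the known step contributing 2×(-1.22) V, the unknown satisfies 5·E° = 7×(+0.73) − 2×(-1.22) = +7.550.
E° = +7.550 / 5 = +1.510 V.

+1.510 V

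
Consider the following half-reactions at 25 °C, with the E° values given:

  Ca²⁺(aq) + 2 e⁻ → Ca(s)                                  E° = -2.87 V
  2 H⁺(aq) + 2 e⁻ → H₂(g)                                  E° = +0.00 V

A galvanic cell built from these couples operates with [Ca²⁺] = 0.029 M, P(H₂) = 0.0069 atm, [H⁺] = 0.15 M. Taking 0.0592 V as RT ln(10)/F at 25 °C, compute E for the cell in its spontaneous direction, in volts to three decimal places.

+2.931 V

H⁺/H₂ is the cathode (higher E°), Ca²⁺/Ca the anode: E°cell = +0.00 − (-2.87) = +2.87 V, n = 2.
Overall: 2 H⁺(aq) + Ca(s) → H₂(g) + Ca²⁺(aq)
Q = P(H₂)·[Ca²⁺] / ([H⁺]^2); log Q = -2.051.
E = E° − (0.0592/n) log Q = +2.87 − (0.0592/2)(-2.051) = +2.931 V.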